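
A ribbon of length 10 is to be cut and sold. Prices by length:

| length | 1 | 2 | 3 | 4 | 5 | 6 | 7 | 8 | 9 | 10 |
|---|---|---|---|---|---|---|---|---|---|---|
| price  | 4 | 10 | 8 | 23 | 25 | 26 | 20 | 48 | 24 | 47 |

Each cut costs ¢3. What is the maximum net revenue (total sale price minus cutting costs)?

55

Let net[k] be the best obtainable value from length k. For each k, try every first piece i and keep the best of price[i] + net[k−i] minus the 3 cut fee when i<k.
net[1] = 4
net[2] = max(4+4-3, 10+0) = 10
net[3] = max(4+10-3, 10+4-3, 8+0) = 11
net[4] = max(4+11-3, 10+10-3, 8+4-3, 23+0) = 23
net[5] = max(4+23-3, 10+11-3, 8+10-3, 23+4-3, 25+0) = 25
net[6] = max(4+25-3, 10+23-3, 8+11-3, 23+10-3, 25+4-3, 26+0) = 30
net[7] = max(4+30-3, 10+25-3, 8+23-3, …, 26+4-3, 20+0) = 32
net[8] = max(4+32-3, 10+30-3, 8+25-3, …, 20+4-3, 48+0) = 48
net[9] = max(4+48-3, 10+32-3, 8+30-3, …, 48+4-3, 24+0) = 49
net[10] = max(4+49-3, 10+48-3, 8+32-3, …, 24+4-3, 47+0) = 55
One optimal plan: pieces 8 + 2 (1 cut) → ¢58 − ¢3 = ¢55.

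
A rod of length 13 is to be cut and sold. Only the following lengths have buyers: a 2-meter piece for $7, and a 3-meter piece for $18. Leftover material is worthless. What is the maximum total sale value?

Consider every possible first cut. best[k] is the best of p[i]+best[k−i] over all sellable i≤k.
best[1] = 0
best[2] = 7
best[3] = max(7+0, 18+0) = 18
best[4] = max(7+7, 18+0) = 18
best[5] = max(7+18, 18+7) = 25
best[6] = max(7+18, 18+18) = 36
best[7] = max(7+25, 18+18) = 36
best[8] = max(7+36, 18+25) = 43
best[9] = max(7+36, 18+36) = 54
best[10] = max(7+43, 18+36) = 54
best[11] = max(7+54, 18+43) = 61
best[12] = max(7+54, 18+54) = 72
best[13] = max(7+61, 18+54) = 72
One optimal cutting: pieces 3 + 3 + 3 + 3 with 1 meter of scrap → $72.

72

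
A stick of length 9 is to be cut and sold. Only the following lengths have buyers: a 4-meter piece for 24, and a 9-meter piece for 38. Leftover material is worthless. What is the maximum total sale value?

Consider every possible first cut. best[k] is the best of p[i]+best[k−i] over all sellable i≤k.
best[1] = 0
best[2] = 0
best[3] = 0
best[4] = 24
best[5] = 24
best[6] = 24
best[7] = 24
best[8] = 48  (first piece 4, then best[4]=24)
best[9] = max(24+24, 38+0) = 48
One optimal cutting: pieces 4 + 4 with 1 meter of scrap → 48.

48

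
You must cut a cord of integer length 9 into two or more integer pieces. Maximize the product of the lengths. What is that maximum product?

27

Let P[k] be the best product for length k (with at least one cut). For each first piece i, the rest contributes max(k−i, P[k−i]).
P[2] = 1×max(1,0) = 1×1 = 1
P[3] = 1×max(2,1) = 1×2 = 2
P[4] = 2×max(2,1) = 2×2 = 4
P[5] = 2×max(3,2) = 2×3 = 6
P[6] = 3×max(3,2) = 3×3 = 9
P[7] = 2×max(5,6) = 2×6 = 12
P[8] = 2×max(6,9) = 2×9 = 18
P[9] = 3×max(6,9) = 3×9 = 27
One optimal split: 3 + 3 + 3; product 3×3×3 = 27.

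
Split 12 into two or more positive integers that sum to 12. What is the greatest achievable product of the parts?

81

Let P[k] be the best product for length k (with at least one cut). For each first piece i, the rest contributes max(k−i, P[k−i]).
Small cases: P[2]=1, P[3]=2, P[4]=4.
P[5] = max(1·4, 2·3, 3·2, 4·1) = 6
P[6] = max(1·6, 2·4, 3·3, 4·2, 5·1) = 9
P[7] = max(1·9, 2·6, 3·4, 4·3, 5·2, 6·1) = 12
P[8] = max(1·12, 2·9, 3·6, …, 6·2, 7·1) = 18
P[9] = max(1·18, 2·12, 3·9, …, 7·2, 8·1) = 27
P[10] = max(1·27, 2·18, 3·12, …, 8·2, 9·1) = 36
P[11] = max(1·36, 2·27, 3·18, …, 9·2, 10·1) = 54
P[12] = max(1·54, 2·36, 3·27, …, 10·2, 11·1) = 81
One optimal split: 3 + 3 + 3 + 3; product 3·3·3·3 = 81.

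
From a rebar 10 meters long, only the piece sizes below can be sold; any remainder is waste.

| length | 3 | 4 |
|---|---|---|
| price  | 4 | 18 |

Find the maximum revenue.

36

Let best[k] be the best obtainable value from length k. For each k, try every first piece i and keep the best of price[i] + best[k−i].
best[1] = 0
best[2] = 0
best[3] = 4
best[4] = max(4+0, 18+0) = 18
best[5] = max(4+0, 18+0) = 18
best[6] = max(4+4, 18+0) = 18
best[7] = max(4+18, 18+4) = 22
best[8] = max(4+18, 18+18) = 36
best[9] = max(4+18, 18+18) = 36
best[10] = max(4+22, 18+18) = 36
One optimal cutting: pieces 4 + 4 with 2 meters of scrap → ₹36.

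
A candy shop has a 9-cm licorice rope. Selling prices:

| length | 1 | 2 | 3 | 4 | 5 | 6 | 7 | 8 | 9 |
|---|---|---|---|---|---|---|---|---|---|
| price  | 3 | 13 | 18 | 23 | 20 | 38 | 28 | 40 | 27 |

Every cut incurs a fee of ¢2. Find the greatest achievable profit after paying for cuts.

Build v[k] bottom-up: v[k] = max over allowed piece i of (p[i] + v[k−i]) − 2 per cut.
v[1] = 3
v[2] = max(3+3-2, 13+0) = 13
v[3] = max(3+13-2, 13+3-2, 18+0) = 18
v[4] = max(3+18-2, 13+13-2, 18+3-2, 23+0) = 24
v[5] = max(3+24-2, 13+18-2, 18+13-2, 23+3-2, 20+0) = 29
v[6] = max(3+29-2, 13+24-2, 18+18-2, 23+13-2, 20+3-2, 38+0) = 38
v[7] = max(3+38-2, 13+29-2, 18+24-2, …, 38+3-2, 28+0) = 40
v[8] = max(3+40-2, 13+38-2, 18+29-2, …, 28+3-2, 40+0) = 49
v[9] = max(3+49-2, 13+40-2, 18+38-2, …, 40+3-2, 27+0) = 54
One optimal plan: pieces 6 + 3 (1 cut) → ¢56 − ¢2 = ¢54.

54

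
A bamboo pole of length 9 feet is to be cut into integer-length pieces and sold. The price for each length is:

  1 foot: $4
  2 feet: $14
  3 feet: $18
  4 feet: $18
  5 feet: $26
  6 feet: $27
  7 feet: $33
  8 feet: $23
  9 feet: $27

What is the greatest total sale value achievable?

Let R[k] be the best obtainable value from length k. For each k, try every first piece i and keep the best of price[i] + R[k−i].
R[1] = 4
R[2] = 14
R[3] = 18  (first piece 1, then R[2]=14)
R[4] = 28  (first piece 2, then R[2]=14)
R[5] = 32  (first piece 1, then R[4]=28)
R[6] = 42  (first piece 2, then R[4]=28)
R[7] = 46  (first piece 1, then R[6]=42)
R[8] = 56  (first piece 2, then R[6]=42)
R[9] = 60  (first piece 1, then R[8]=56)
One optimal cutting: 2 + 2 + 2 + 2 + 1 → $14 + $14 + $14 + $14 + $4 = $60.

60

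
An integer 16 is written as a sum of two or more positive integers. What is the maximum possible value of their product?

324

Let f[k] be the best product for length k (with at least one cut). For each first piece i, the rest contributes max(k−i, f[k−i]).
f[2] = 1×max(1,0) = 1×1 = 1
f[3] = 1×max(2,1) = 1×2 = 2
f[4] = 2×max(2,1) = 2×2 = 4
f[5] = 2×max(3,2) = 2×3 = 6
f[6] = 3×max(3,2) = 3×3 = 9
f[7] = 2×max(5,6) = 2×6 = 12
f[8] = 2×max(6,9) = 2×9 = 18
f[9] = 3×max(6,9) = 3×9 = 27
f[10] = 2×max(8,18) = 2×18 = 36
f[11] = 2×max(9,27) = 2×27 = 54
f[12] = 3×max(9,27) = 3×27 = 81
f[13] = 2×max(11,54) = 2×54 = 108
f[14] = 2×max(12,81) = 2×81 = 162
f[15] = 3×max(12,81) = 3×81 = 243
f[16] = 2×max(14,162) = 2×162 = 324
One optimal split: 3 + 3 + 3 + 3 + 2 + 2; product 3×3×3×3×2×2 = 324.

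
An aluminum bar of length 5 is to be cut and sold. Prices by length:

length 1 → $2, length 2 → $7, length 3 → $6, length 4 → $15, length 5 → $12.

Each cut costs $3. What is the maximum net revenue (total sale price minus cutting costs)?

14

Consider every possible first cut. v[k] is the best of p[i]+v[k−i] over all sellable i≤k, charging 3 whenever i<k.
v[1] = 2
v[2] = 7
v[3] = 6  (first piece 1, then v[2]=7)
v[4] = 15
v[5] = 14  (first piece 1, then v[4]=15)
One optimal plan: pieces 4 + 1 (1 cut) → $17 − $3 = $14.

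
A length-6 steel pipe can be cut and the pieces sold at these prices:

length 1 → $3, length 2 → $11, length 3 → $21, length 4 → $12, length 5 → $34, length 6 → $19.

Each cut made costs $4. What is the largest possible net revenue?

Build v[k] bottom-up: v[k] = max over allowed piece i of (p[i] + v[k−i]) − 4 per cut.
v[1] = 3
v[2] = max(3+3-4, 11+0) = 11
v[3] = max(3+11-4, 11+3-4, 21+0) = 21
v[4] = max(3+21-4, 11+11-4, 21+3-4, 12+0) = 20
v[5] = max(3+20-4, 11+21-4, 21+11-4, 12+3-4, 34+0) = 34
v[6] = max(3+34-4, 11+20-4, 21+21-4, 12+11-4, 34+3-4, 19+0) = 38
One optimal plan: pieces 3 + 3 (1 cut) → $42 − $4 = $38.

38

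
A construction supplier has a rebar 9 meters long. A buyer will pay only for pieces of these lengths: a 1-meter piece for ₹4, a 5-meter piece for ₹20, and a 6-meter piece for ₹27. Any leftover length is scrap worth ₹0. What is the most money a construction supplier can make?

Build f[k] bottom-up: f[k] = max over allowed piece i of (p[i] + f[k−i]).
f[1] = 4
f[2] = 8  (first piece 1, then f[1]=4)
f[3] = 12  (first piece 1, then f[2]=8)
f[4] = 16  (first piece 1, then f[3]=12)
f[5] = max(4+16, 20+0) = 20
f[6] = max(4+20, 20+4, 27+0) = 27
f[7] = max(4+27, 20+8, 27+4) = 31
f[8] = max(4+31, 20+12, 27+8) = 35
f[9] = max(4+35, 20+16, 27+12) = 39
One optimal cutting: 6 + 1 + 1 + 1 → ₹39.

39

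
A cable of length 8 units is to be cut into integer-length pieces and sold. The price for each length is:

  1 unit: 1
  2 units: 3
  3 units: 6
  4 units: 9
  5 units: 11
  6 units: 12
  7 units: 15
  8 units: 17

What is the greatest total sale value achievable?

18

Build r[k] bottom-up: r[k] = max over allowed piece i of (p[i] + r[k−i]).
r[1] = 1
r[2] = 3
r[3] = 6
r[4] = 9
r[5] = 11
r[6] = 12  (first piece 1, then r[5]=11)
r[7] = 15  (first piece 3, then r[4]=9)
r[8] = 18  (first piece 4, then r[4]=9)
One optimal cutting: 4 + 4 → 9 + 9 = 18.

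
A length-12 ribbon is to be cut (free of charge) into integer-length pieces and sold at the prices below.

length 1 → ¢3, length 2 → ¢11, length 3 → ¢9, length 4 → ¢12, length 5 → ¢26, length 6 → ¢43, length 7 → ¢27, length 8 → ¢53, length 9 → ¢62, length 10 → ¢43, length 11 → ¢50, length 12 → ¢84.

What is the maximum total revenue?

Build r[k] bottom-up: r[k] = max over allowed piece i of (p[i] + r[k−i]).
r[1] = 3
r[2] = max(3+3, 11+0) = 11
r[3] = max(3+11, 11+3, 9+0) = 14
r[4] = max(3+14, 11+11, 9+3, 12+0) = 22
r[5] = max(3+22, 11+14, 9+11, 12+3, 26+0) = 26
r[6] = max(3+26, 11+22, 9+14, 12+11, 26+3, 43+0) = 43
r[7] = max(3+43, 11+26, 9+22, …, 43+3, 27+0) = 46
r[8] = max(3+46, 11+43, 9+26, …, 27+3, 53+0) = 54
r[9] = max(3+54, 11+46, 9+43, …, 53+3, 62+0) = 62
r[10] = max(3+62, 11+54, 9+46, …, 62+3, 43+0) = 65
r[11] = max(3+65, 11+62, 9+54, …, 43+3, 50+0) = 73
r[12] = max(3+73, 11+65, 9+62, …, 50+3, 84+0) = 86
One optimal cutting: 6 + 6 → ¢43 + ¢43 = ¢86.

86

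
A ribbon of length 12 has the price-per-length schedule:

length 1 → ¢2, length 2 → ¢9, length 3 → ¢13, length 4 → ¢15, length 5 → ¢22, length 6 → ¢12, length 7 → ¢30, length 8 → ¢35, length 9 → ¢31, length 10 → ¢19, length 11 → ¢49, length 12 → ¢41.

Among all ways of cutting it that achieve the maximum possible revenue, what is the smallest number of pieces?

6

Let r[k] be the best obtainable value from length k. For each k, try every first piece i and keep the best of price[i] + r[k−i].
r[1] = 2
r[2] = 9
r[3] = 13
r[4] = 18  (first piece 2, then r[2]=9)
r[5] = 22  (first piece 2, then r[3]=13)
r[6] = 27  (first piece 2, then r[4]=18)
r[7] = 31  (first piece 2, then r[5]=22)
r[8] = 36  (first piece 2, then r[6]=27)
r[9] = 40  (first piece 2, then r[7]=31)
r[10] = 45  (first piece 2, then r[8]=36)
r[11] = 49  (first piece 2, then r[9]=40)
r[12] = 54  (first piece 2, then r[10]=45)
Maximum revenue is ¢54.
Now minimize piece count subject to staying optimal: for each k, pieces[k] = 1 + min over i with p[i]+r[k−i]=r[k] of pieces[k−i].
pieces[9] = 3
pieces[10] = 5
pieces[11] = 1
pieces[12] = 6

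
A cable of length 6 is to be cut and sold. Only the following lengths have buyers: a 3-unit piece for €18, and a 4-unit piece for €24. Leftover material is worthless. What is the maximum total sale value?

Let r[k] be the best obtainable value from length k. For each k, try every first piece i and keep the best of price[i] + r[k−i].
r[1] = 0
r[2] = 0
r[3] = 18
r[4] = max(18+0, 24+0) = 24
r[5] = max(18+0, 24+0) = 24
r[6] = max(18+18, 24+0) = 36
One optimal cutting: 3 + 3 → €36.

36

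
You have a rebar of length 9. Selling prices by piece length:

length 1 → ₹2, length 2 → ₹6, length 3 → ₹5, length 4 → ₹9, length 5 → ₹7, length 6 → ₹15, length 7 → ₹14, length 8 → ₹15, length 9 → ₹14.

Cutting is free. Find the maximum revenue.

26

Consider every possible first cut. r[k] is the best of p[i]+r[k−i] over all sellable i≤k.
r[1] = 2
r[2] = 6
r[3] = 8  (first piece 1, then r[2]=6)
r[4] = 12  (first piece 2, then r[2]=6)
r[5] = 14  (first piece 1, then r[4]=12)
r[6] = 18  (first piece 2, then r[4]=12)
r[7] = 20  (first piece 1, then r[6]=18)
r[8] = 24  (first piece 2, then r[6]=18)
r[9] = 26  (first piece 1, then r[8]=24)
One optimal cutting: 2 + 2 + 2 + 2 + 1 → ₹6 + ₹6 + ₹6 + ₹6 + ₹2 = ₹26.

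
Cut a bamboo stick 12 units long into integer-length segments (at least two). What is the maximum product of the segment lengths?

Let P[k] be the best product for length k (with at least one cut). For each first piece i, the rest contributes max(k−i, P[k−i]).
P[2] = 1×max(1,0) = 1×1 = 1
P[3] = 1×max(2,1) = 1×2 = 2
P[4] = 2×max(2,1) = 2×2 = 4
P[5] = 2×max(3,2) = 2×3 = 6
P[6] = 3×max(3,2) = 3×3 = 9
P[7] = 2×max(5,6) = 2×6 = 12
P[8] = 2×max(6,9) = 2×9 = 18
P[9] = 3×max(6,9) = 3×9 = 27
P[10] = 2×max(8,18) = 2×18 = 36
P[11] = 2×max(9,27) = 2×27 = 54
P[12] = 3×max(9,27) = 3×27 = 81
One optimal split: 3 + 3 + 3 + 3; product 3×3×3×3 = 81.

81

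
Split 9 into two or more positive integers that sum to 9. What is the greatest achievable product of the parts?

27

Define prod[k] = max over 1≤i<k of i · max(k−i, prod[k−i]); the inner max lets the remainder stay uncut if that's better.
Small cases: prod[2]=1, prod[3]=2.
prod[4] = 2*max(2,1) = 2*2 = 4
prod[5] = 2*max(3,2) = 2*3 = 6
prod[6] = 3*max(3,2) = 3*3 = 9
prod[7] = 2*max(5,6) = 2*6 = 12
prod[8] = 2*max(6,9) = 2*9 = 18
prod[9] = 3*max(6,9) = 3*9 = 27
One optimal split: 3 + 3 + 3; product 3*3*3 = 27.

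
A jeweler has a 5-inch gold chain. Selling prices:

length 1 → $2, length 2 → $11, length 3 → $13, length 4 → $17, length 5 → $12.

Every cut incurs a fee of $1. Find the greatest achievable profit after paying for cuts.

Let r[k] be the best obtainable value from length k. For each k, try every first piece i and keep the best of price[i] + r[k−i] minus the 1 cut fee when i<k.
r[1] = 2
r[2] = 11
r[3] = 13
r[4] = 21  (first piece 2, then r[2]=11)
r[5] = 23  (first piece 2, then r[3]=13)
One optimal plan: pieces 3 + 2 (1 cut) → $24 − $1 = $23.

23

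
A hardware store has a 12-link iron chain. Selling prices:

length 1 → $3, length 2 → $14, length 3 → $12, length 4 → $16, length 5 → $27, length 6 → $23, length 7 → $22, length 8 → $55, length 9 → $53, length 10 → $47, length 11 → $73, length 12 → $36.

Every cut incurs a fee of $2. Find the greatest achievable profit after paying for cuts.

79

Let net[k] be the best obtainable value from length k. For each k, try every first piece i and keep the best of price[i] + net[k−i] minus the 2 cut fee when i<k.
net[1] = 3
net[2] = max(3+3-2, 14+0) = 14
net[3] = max(3+14-2, 14+3-2, 12+0) = 15
net[4] = max(3+15-2, 14+14-2, 12+3-2, 16+0) = 26
net[5] = max(3+26-2, 14+15-2, 12+14-2, 16+3-2, 27+0) = 27
net[6] = max(3+27-2, 14+26-2, 12+15-2, 16+14-2, 27+3-2, 23+0) = 38
net[7] = max(3+38-2, 14+27-2, 12+26-2, …, 23+3-2, 22+0) = 39
net[8] = max(3+39-2, 14+38-2, 12+27-2, …, 22+3-2, 55+0) = 55
net[9] = max(3+55-2, 14+39-2, 12+38-2, …, 55+3-2, 53+0) = 56
net[10] = max(3+56-2, 14+55-2, 12+39-2, …, 53+3-2, 47+0) = 67
net[11] = max(3+67-2, 14+56-2, 12+55-2, …, 47+3-2, 73+0) = 73
net[12] = max(3+73-2, 14+67-2, 12+56-2, …, 73+3-2, 36+0) = 79
One optimal plan: pieces 8 + 2 + 2 (2 cuts) → $83 − $4 = $79.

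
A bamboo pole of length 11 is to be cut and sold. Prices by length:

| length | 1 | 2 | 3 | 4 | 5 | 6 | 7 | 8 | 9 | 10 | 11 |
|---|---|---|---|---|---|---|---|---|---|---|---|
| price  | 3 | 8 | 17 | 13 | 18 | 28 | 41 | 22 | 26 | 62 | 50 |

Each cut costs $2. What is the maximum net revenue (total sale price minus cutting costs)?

63

Consider every possible first cut. net[k] is the best of p[i]+net[k−i] over all sellable i≤k, charging 2 whenever i<k.
net[1] = 3
net[2] = max(3+3-2, 8+0) = 8
net[3] = max(3+8-2, 8+3-2, 17+0) = 17
net[4] = max(3+17-2, 8+8-2, 17+3-2, 13+0) = 18
net[5] = max(3+18-2, 8+17-2, 17+8-2, 13+3-2, 18+0) = 23
net[6] = max(3+23-2, 8+18-2, 17+17-2, 13+8-2, 18+3-2, 28+0) = 32
net[7] = max(3+32-2, 8+23-2, 17+18-2, …, 28+3-2, 41+0) = 41
net[8] = max(3+41-2, 8+32-2, 17+23-2, …, 41+3-2, 22+0) = 42
net[9] = max(3+42-2, 8+41-2, 17+32-2, …, 22+3-2, 26+0) = 47
net[10] = max(3+47-2, 8+42-2, 17+41-2, …, 26+3-2, 62+0) = 62
net[11] = max(3+62-2, 8+47-2, 17+42-2, …, 62+3-2, 50+0) = 63
One optimal plan: pieces 10 + 1 (1 cut) → $65 − $2 = $63.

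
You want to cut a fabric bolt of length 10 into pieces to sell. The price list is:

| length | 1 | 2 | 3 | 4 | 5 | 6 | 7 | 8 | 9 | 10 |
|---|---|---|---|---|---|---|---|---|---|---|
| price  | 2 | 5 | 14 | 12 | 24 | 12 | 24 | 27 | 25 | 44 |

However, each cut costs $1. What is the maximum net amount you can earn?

47

Build v[k] bottom-up: v[k] = max over allowed piece i of (p[i] + v[k−i]) − 1 per cut.
v[1] = 2
v[2] = max(2+2-1, 5+0) = 5
v[3] = max(2+5-1, 5+2-1, 14+0) = 14
v[4] = max(2+14-1, 5+5-1, 14+2-1, 12+0) = 15
v[5] = max(2+15-1, 5+14-1, 14+5-1, 12+2-1, 24+0) = 24
v[6] = max(2+24-1, 5+15-1, 14+14-1, 12+5-1, 24+2-1, 12+0) = 27
v[7] = max(2+27-1, 5+24-1, 14+15-1, …, 12+2-1, 24+0) = 28
v[8] = max(2+28-1, 5+27-1, 14+24-1, …, 24+2-1, 27+0) = 37
v[9] = max(2+37-1, 5+28-1, 14+27-1, …, 27+2-1, 25+0) = 40
v[10] = max(2+40-1, 5+37-1, 14+28-1, …, 25+2-1, 44+0) = 47
One optimal plan: pieces 5 + 5 (1 cut) → $48 − $1 = $47.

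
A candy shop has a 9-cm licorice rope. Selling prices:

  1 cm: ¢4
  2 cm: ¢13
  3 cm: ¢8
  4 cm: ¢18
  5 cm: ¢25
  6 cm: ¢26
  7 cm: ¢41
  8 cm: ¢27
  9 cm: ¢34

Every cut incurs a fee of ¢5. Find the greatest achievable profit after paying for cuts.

49

Build net[k] bottom-up: net[k] = max over allowed piece i of (p[i] + net[k−i]) − 5 per cut.
net[1] = 4
net[2] = max(4+4-5, 13+0) = 13
net[3] = max(4+13-5, 13+4-5, 8+0) = 12
net[4] = max(4+12-5, 13+13-5, 8+4-5, 18+0) = 21
net[5] = max(4+21-5, 13+12-5, 8+13-5, 18+4-5, 25+0) = 25
net[6] = max(4+25-5, 13+21-5, 8+12-5, 18+13-5, 25+4-5, 26+0) = 29
net[7] = max(4+29-5, 13+25-5, 8+21-5, …, 26+4-5, 41+0) = 41
net[8] = max(4+41-5, 13+29-5, 8+25-5, …, 41+4-5, 27+0) = 40
net[9] = max(4+40-5, 13+41-5, 8+29-5, …, 27+4-5, 34+0) = 49
One optimal plan: pieces 7 + 2 (1 cut) → ¢54 − ¢5 = ¢49.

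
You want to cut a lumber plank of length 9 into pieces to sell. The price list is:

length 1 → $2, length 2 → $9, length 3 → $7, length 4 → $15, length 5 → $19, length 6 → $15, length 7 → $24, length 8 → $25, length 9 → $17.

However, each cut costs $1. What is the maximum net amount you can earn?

35

Build r[k] bottom-up: r[k] = max over allowed piece i of (p[i] + r[k−i]) − 1 per cut.
r[1] = 2
r[2] = max(2+2-1, 9+0) = 9
r[3] = max(2+9-1, 9+2-1, 7+0) = 10
r[4] = max(2+10-1, 9+9-1, 7+2-1, 15+0) = 17
r[5] = max(2+17-1, 9+10-1, 7+9-1, 15+2-1, 19+0) = 19
r[6] = max(2+19-1, 9+17-1, 7+10-1, 15+9-1, 19+2-1, 15+0) = 25
r[7] = max(2+25-1, 9+19-1, 7+17-1, …, 15+2-1, 24+0) = 27
r[8] = max(2+27-1, 9+25-1, 7+19-1, …, 24+2-1, 25+0) = 33
r[9] = max(2+33-1, 9+27-1, 7+25-1, …, 25+2-1, 17+0) = 35
One optimal plan: pieces 5 + 2 + 2 (2 cuts) → $37 − $2 = $35.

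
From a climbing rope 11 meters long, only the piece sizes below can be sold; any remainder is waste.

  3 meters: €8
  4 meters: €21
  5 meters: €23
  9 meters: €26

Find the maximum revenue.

50

Build r[k] bottom-up: r[k] = max over allowed piece i of (p[i] + r[k−i]).
r[1] = 0
r[2] = 0
r[3] = 8
r[4] = 21
r[5] = 23
r[6] = 23
r[7] = 29  (first piece 3, then r[4]=21)
r[8] = 42  (first piece 4, then r[4]=21)
r[9] = 44  (first piece 4, then r[5]=23)
r[10] = 46  (first piece 5, then r[5]=23)
r[11] = 50  (first piece 3, then r[8]=42)
One optimal cutting: 4 + 4 + 3 → €50.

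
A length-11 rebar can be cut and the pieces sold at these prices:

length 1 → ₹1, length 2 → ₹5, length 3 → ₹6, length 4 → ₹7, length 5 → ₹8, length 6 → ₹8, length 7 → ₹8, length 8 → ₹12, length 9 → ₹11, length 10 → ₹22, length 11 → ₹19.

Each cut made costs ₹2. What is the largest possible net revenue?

Let net[k] be the best obtainable value from length k. For each k, try every first piece i and keep the best of price[i] + net[k−i] minus the 2 cut fee when i<k.
net[1] = 1
net[2] = max(1+1-2, 5+0) = 5
net[3] = max(1+5-2, 5+1-2, 6+0) = 6
net[4] = max(1+6-2, 5+5-2, 6+1-2, 7+0) = 8
net[5] = max(1+8-2, 5+6-2, 6+5-2, 7+1-2, 8+0) = 9
net[6] = max(1+9-2, 5+8-2, 6+6-2, 7+5-2, 8+1-2, 8+0) = 11
net[7] = max(1+11-2, 5+9-2, 6+8-2, …, 8+1-2, 8+0) = 12
net[8] = max(1+12-2, 5+11-2, 6+9-2, …, 8+1-2, 12+0) = 14
net[9] = max(1+14-2, 5+12-2, 6+11-2, …, 12+1-2, 11+0) = 15
net[10] = max(1+15-2, 5+14-2, 6+12-2, …, 11+1-2, 22+0) = 22
net[11] = max(1+22-2, 5+15-2, 6+14-2, …, 22+1-2, 19+0) = 21
One optimal plan: pieces 10 + 1 (1 cut) → ₹23 − ₹2 = ₹21.

21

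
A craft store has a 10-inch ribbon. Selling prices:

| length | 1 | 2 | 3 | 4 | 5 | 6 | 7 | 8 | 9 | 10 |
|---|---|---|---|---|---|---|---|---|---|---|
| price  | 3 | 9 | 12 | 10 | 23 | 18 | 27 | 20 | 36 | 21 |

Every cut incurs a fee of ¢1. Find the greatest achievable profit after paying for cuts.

45

Build net[k] bottom-up: net[k] = max over allowed piece i of (p[i] + net[k−i]) − 1 per cut.
net[1] = 3
net[2] = max(3+3-1, 9+0) = 9
net[3] = max(3+9-1, 9+3-1, 12+0) = 12
net[4] = max(3+12-1, 9+9-1, 12+3-1, 10+0) = 17
net[5] = max(3+17-1, 9+12-1, 12+9-1, 10+3-1, 23+0) = 23
net[6] = max(3+23-1, 9+17-1, 12+12-1, 10+9-1, 23+3-1, 18+0) = 25
net[7] = max(3+25-1, 9+23-1, 12+17-1, …, 18+3-1, 27+0) = 31
net[8] = max(3+31-1, 9+25-1, 12+23-1, …, 27+3-1, 20+0) = 34
net[9] = max(3+34-1, 9+31-1, 12+25-1, …, 20+3-1, 36+0) = 39
net[10] = max(3+39-1, 9+34-1, 12+31-1, …, 36+3-1, 21+0) = 45
One optimal plan: pieces 5 + 5 (1 cut) → ¢46 − ¢1 = ¢45.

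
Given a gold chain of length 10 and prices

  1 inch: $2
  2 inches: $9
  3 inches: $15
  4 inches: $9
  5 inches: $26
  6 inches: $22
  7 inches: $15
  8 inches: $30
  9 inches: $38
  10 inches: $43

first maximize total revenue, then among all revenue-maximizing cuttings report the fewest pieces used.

2

Build r[k] bottom-up: r[k] = max over allowed piece i of (p[i] + r[k−i]).
r[1] = 2
r[2] = 9
r[3] = 15
r[4] = 18  (first piece 2, then r[2]=9)
r[5] = 26
r[6] = 30  (first piece 3, then r[3]=15)
r[7] = 35  (first piece 2, then r[5]=26)
r[8] = 41  (first piece 3, then r[5]=26)
r[9] = 45  (first piece 3, then r[6]=30)
r[10] = 52  (first piece 5, then r[5]=26)
Maximum revenue is $52.
Now minimize piece count subject to staying optimal: for each k, pieces[k] = 1 + min over i with p[i]+r[k−i]=r[k] of pieces[k−i].
pieces[7] = 2
pieces[8] = 2
pieces[9] = 3
pieces[10] = 2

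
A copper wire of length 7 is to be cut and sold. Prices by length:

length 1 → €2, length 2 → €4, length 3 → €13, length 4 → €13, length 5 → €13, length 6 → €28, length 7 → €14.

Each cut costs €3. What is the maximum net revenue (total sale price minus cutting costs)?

Let net[k] be the best obtainable value from length k. For each k, try every first piece i and keep the best of price[i] + net[k−i] minus the 3 cut fee when i<k.
net[1] = 2
net[2] = 4
net[3] = 13
net[4] = 13
net[5] = 14  (first piece 2, then net[3]=13)
net[6] = 28
net[7] = 27  (first piece 1, then net[6]=28)
One optimal plan: pieces 6 + 1 (1 cut) → €30 − €3 = €27.

27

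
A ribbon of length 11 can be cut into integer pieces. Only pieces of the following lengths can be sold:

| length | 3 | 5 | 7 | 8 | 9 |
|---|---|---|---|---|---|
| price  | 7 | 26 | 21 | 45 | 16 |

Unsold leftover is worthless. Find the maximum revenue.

52

Consider every possible first cut. r[k] is the best of p[i]+r[k−i] over all sellable i≤k.
r[1] = 0
r[2] = 0
r[3] = 7
r[4] = 7
r[5] = max(7+0, 26+0) = 26
r[6] = max(7+7, 26+0) = 26
r[7] = max(7+7, 26+0, 21+0) = 26
r[8] = max(7+26, 26+7, 21+0, 45+0) = 45
r[9] = max(7+26, 26+7, 21+0, 45+0, 16+0) = 45
r[10] = max(7+26, 26+26, 21+7, 45+0, 16+0) = 52
r[11] = max(7+45, 26+26, 21+7, 45+7, 16+0) = 52
One optimal cutting: pieces 5 + 5 with 1 inch of scrap → ¢52.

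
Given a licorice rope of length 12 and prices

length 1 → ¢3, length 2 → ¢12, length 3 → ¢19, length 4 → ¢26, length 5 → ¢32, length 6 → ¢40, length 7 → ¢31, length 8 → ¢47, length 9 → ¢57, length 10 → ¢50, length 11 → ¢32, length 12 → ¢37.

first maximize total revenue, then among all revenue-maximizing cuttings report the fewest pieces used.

2

Let r[k] be the best obtainable value from length k. For each k, try every first piece i and keep the best of price[i] + r[k−i].
r[1] = 3
r[2] = 12
r[3] = 19
r[4] = 26
r[5] = 32
r[6] = 40
r[7] = 45  (first piece 3, then r[4]=26)
r[8] = 52  (first piece 2, then r[6]=40)
r[9] = 59  (first piece 3, then r[6]=40)
r[10] = 66  (first piece 4, then r[6]=40)
r[11] = 72  (first piece 5, then r[6]=40)
r[12] = 80  (first piece 6, then r[6]=40)
Maximum revenue is ¢80.
Now minimize piece count subject to staying optimal: for each k, pieces[k] = 1 + min over i with p[i]+r[k−i]=r[k] of pieces[k−i].
pieces[9] = 2
pieces[10] = 2
pieces[11] = 2
pieces[12] = 2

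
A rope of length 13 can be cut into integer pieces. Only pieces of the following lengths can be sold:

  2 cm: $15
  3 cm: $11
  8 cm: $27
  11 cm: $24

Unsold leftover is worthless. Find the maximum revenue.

Consider every possible first cut. f[k] is the best of p[i]+f[k−i] over all sellable i≤k.
f[1] = 0
f[2] = 15
f[3] = max(15+0, 11+0) = 15
f[4] = max(15+15, 11+0) = 30
f[5] = max(15+15, 11+15) = 30
f[6] = max(15+30, 11+15) = 45
f[7] = max(15+30, 11+30) = 45
f[8] = max(15+45, 11+30, 27+0) = 60
f[9] = max(15+45, 11+45, 27+0) = 60
f[10] = max(15+60, 11+45, 27+15) = 75
f[11] = max(15+60, 11+60, 27+15, 24+0) = 75
f[12] = max(15+75, 11+60, 27+30, 24+0) = 90
f[13] = max(15+75, 11+75, 27+30, 24+15) = 90
One optimal cutting: pieces 2 + 2 + 2 + 2 + 2 + 2 with 1 cm of scrap → $90.

90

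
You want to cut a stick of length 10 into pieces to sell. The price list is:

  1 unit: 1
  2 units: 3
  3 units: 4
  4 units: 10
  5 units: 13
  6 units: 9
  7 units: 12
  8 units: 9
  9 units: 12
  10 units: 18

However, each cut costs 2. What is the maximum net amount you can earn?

Consider every possible first cut. v[k] is the best of p[i]+v[k−i] over all sellable i≤k, charging 2 whenever i<k.
v[1] = 1
v[2] = 3
v[3] = 4
v[4] = 10
v[5] = 13
v[6] = 12  (first piece 1, then v[5]=13)
v[7] = 14  (first piece 2, then v[5]=13)
v[8] = 18  (first piece 4, then v[4]=10)
v[9] = 21  (first piece 4, then v[5]=13)
v[10] = 24  (first piece 5, then v[5]=13)
One optimal plan: pieces 5 + 5 (1 cut) → 26 − 2 = 24.

24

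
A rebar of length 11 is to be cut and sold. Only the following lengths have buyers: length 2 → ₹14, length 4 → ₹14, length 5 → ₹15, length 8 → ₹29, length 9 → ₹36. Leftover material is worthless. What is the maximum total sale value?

70

Let best[k] be the best obtainable value from length k. For each k, try every first piece i and keep the best of price[i] + best[k−i].
best[1] = 0
best[2] = 14
best[3] = 14
best[4] = max(14+14, 14+0) = 28
best[5] = max(14+14, 14+0, 15+0) = 28
best[6] = max(14+28, 14+14, 15+0) = 42
best[7] = max(14+28, 14+14, 15+14) = 42
best[8] = max(14+42, 14+28, 15+14, 29+0) = 56
best[9] = max(14+42, 14+28, 15+28, 29+0, 36+0) = 56
best[10] = max(14+56, 14+42, 15+28, 29+14, 36+0) = 70
best[11] = max(14+56, 14+42, 15+42, 29+14, 36+14) = 70
One optimal cutting: pieces 2 + 2 + 2 + 2 + 2 with 1 meter of scrap → ₹70.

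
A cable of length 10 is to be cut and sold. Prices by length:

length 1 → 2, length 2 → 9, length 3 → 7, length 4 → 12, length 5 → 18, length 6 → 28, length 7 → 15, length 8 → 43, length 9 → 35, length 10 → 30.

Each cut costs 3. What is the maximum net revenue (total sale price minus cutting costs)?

49

Let v[k] be the best obtainable value from length k. For each k, try every first piece i and keep the best of price[i] + v[k−i] minus the 3 cut fee when i<k.
v[1] = 2
v[2] = 9
v[3] = 8  (first piece 1, then v[2]=9)
v[4] = 15  (first piece 2, then v[2]=9)
v[5] = 18
v[6] = 28
v[7] = 27  (first piece 1, then v[6]=28)
v[8] = 43
v[9] = 42  (first piece 1, then v[8]=43)
v[10] = 49  (first piece 2, then v[8]=43)
One optimal plan: pieces 8 + 2 (1 cut) → 52 − 3 = 49.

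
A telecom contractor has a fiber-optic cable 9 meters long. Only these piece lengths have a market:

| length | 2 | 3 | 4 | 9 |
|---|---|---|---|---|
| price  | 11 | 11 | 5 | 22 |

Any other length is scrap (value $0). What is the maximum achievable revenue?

Let f[k] be the best obtainable value from length k. For each k, try every first piece i and keep the best of price[i] + f[k−i].
f[1] = 0
f[2] = 11
f[3] = 11
f[4] = 22  (first piece 2, then f[2]=11)
f[5] = 22
f[6] = 33  (first piece 2, then f[4]=22)
f[7] = 33
f[8] = 44  (first piece 2, then f[6]=33)
f[9] = 44
One optimal cutting: pieces 2 + 2 + 2 + 2 with 1 meter of scrap → $44.

44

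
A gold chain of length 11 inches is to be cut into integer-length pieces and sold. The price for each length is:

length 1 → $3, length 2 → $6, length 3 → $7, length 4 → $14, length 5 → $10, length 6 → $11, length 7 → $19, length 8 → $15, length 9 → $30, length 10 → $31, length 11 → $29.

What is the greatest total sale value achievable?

Consider every possible first cut. R[k] is the best of p[i]+R[k−i] over all sellable i≤k.
R[1] = 3
R[2] = 6  (first piece 1, then R[1]=3)
R[3] = 9  (first piece 1, then R[2]=6)
R[4] = 14
R[5] = 17  (first piece 1, then R[4]=14)
R[6] = 20  (first piece 1, then R[5]=17)
R[7] = 23  (first piece 1, then R[6]=20)
R[8] = 28  (first piece 4, then R[4]=14)
R[9] = 31  (first piece 1, then R[8]=28)
R[10] = 34  (first piece 1, then R[9]=31)
R[11] = 37  (first piece 1, then R[10]=34)
One optimal cutting: 4 + 4 + 1 + 1 + 1 → $14 + $14 + $3 + $3 + $3 = $37.

37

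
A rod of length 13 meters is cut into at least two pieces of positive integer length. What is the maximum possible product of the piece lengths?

Define prod[k] = max over 1≤i<k of i · max(k−i, prod[k−i]); the inner max lets the remainder stay uncut if that's better.
prod[2] = 1*max(1,0) = 1*1 = 1
prod[3] = 1*max(2,1) = 1*2 = 2
prod[4] = 2*max(2,1) = 2*2 = 4
prod[5] = 2*max(3,2) = 2*3 = 6
prod[6] = 3*max(3,2) = 3*3 = 9
prod[7] = 2*max(5,6) = 2*6 = 12
prod[8] = 2*max(6,9) = 2*9 = 18
prod[9] = 3*max(6,9) = 3*9 = 27
prod[10] = 2*max(8,18) = 2*18 = 36
prod[11] = 2*max(9,27) = 2*27 = 54
prod[12] = 3*max(9,27) = 3*27 = 81
prod[13] = 2*max(11,54) = 2*54 = 108
One optimal split: 3 + 3 + 3 + 2 + 2; product 3*3*3*2*2 = 108.

108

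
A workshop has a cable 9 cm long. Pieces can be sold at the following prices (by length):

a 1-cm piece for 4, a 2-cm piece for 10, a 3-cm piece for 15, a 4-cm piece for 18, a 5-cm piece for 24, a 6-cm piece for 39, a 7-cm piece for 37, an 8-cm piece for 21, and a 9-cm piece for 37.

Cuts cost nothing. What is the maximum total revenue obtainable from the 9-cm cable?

54

Let r[k] be the best obtainable value from length k. For each k, try every first piece i and keep the best of price[i] + r[k−i].
r[1] = 4
r[2] = max(4+4, 10+0) = 10
r[3] = max(4+10, 10+4, 15+0) = 15
r[4] = max(4+15, 10+10, 15+4, 18+0) = 20
r[5] = max(4+20, 10+15, 15+10, 18+4, 24+0) = 25
r[6] = max(4+25, 10+20, 15+15, 18+10, 24+4, 39+0) = 39
r[7] = max(4+39, 10+25, 15+20, …, 39+4, 37+0) = 43
r[8] = max(4+43, 10+39, 15+25, …, 37+4, 21+0) = 49
r[9] = max(4+49, 10+43, 15+39, …, 21+4, 37+0) = 54
One optimal cutting: 6 + 3 → 39 + 15 = 54.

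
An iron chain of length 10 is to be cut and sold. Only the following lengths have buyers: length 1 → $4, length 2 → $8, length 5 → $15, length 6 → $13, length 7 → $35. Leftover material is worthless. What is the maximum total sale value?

Let f[k] be the best obtainable value from length k. For each k, try every first piece i and keep the best of price[i] + f[k−i].
f[1] = 4
f[2] = max(4+4, 8+0) = 8
f[3] = max(4+8, 8+4) = 12
f[4] = max(4+12, 8+8) = 16
f[5] = max(4+16, 8+12, 15+0) = 20
f[6] = max(4+20, 8+16, 15+4, 13+0) = 24
f[7] = max(4+24, 8+20, 15+8, 13+4, 35+0) = 35
f[8] = max(4+35, 8+24, 15+12, 13+8, 35+4) = 39
f[9] = max(4+39, 8+35, 15+16, 13+12, 35+8) = 43
f[10] = max(4+43, 8+39, 15+20, 13+16, 35+12) = 47
One optimal cutting: 7 + 1 + 1 + 1 → $47.

47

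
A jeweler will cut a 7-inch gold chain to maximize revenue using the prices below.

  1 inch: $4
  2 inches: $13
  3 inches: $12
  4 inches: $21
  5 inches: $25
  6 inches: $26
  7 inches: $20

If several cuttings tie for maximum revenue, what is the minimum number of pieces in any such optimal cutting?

Let r[k] be the best obtainable value from length k. For each k, try every first piece i and keep the best of price[i] + r[k−i].
r[1] = 4
r[2] = max(4+4, 13+0) = 13
r[3] = max(4+13, 13+4, 12+0) = 17
r[4] = max(4+17, 13+13, 12+4, 21+0) = 26
r[5] = max(4+26, 13+17, 12+13, 21+4, 25+0) = 30
r[6] = max(4+30, 13+26, 12+17, 21+13, 25+4, 26+0) = 39
r[7] = max(4+39, 13+30, 12+26, …, 26+4, 20+0) = 43
Maximum revenue is $43.
Now minimize piece count subject to staying optimal: for each k, pieces[k] = 1 + min over i with p[i]+r[k−i]=r[k] of pieces[k−i].
pieces[4] = 2
pieces[5] = 3
pieces[6] = 3
pieces[7] = 4

4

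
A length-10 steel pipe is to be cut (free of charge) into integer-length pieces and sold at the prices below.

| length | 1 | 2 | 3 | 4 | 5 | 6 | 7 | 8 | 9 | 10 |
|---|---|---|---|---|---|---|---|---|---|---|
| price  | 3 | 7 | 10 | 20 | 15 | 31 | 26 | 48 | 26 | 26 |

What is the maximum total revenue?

Build best[k] bottom-up: best[k] = max over allowed piece i of (p[i] + best[k−i]).
best[1] = 3
best[2] = max(3+3, 7+0) = 7
best[3] = max(3+7, 7+3, 10+0) = 10
best[4] = max(3+10, 7+7, 10+3, 20+0) = 20
best[5] = max(3+20, 7+10, 10+7, 20+3, 15+0) = 23
best[6] = max(3+23, 7+20, 10+10, 20+7, 15+3, 31+0) = 31
best[7] = max(3+31, 7+23, 10+20, …, 31+3, 26+0) = 34
best[8] = max(3+34, 7+31, 10+23, …, 26+3, 48+0) = 48
best[9] = max(3+48, 7+34, 10+31, …, 48+3, 26+0) = 51
best[10] = max(3+51, 7+48, 10+34, …, 26+3, 26+0) = 55
One optimal cutting: 8 + 2 → $48 + $7 = $55.

55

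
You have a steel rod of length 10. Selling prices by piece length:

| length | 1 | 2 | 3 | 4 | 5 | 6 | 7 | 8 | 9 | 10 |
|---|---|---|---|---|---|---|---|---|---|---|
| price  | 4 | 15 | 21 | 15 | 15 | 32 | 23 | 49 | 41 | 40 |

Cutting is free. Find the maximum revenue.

75

Consider every possible first cut. v[k] is the best of p[i]+v[k−i] over all sellable i≤k.
v[1] = 4
v[2] = max(4+4, 15+0) = 15
v[3] = max(4+15, 15+4, 21+0) = 21
v[4] = max(4+21, 15+15, 21+4, 15+0) = 30
v[5] = max(4+30, 15+21, 21+15, 15+4, 15+0) = 36
v[6] = max(4+36, 15+30, 21+21, 15+15, 15+4, 32+0) = 45
v[7] = max(4+45, 15+36, 21+30, …, 32+4, 23+0) = 51
v[8] = max(4+51, 15+45, 21+36, …, 23+4, 49+0) = 60
v[9] = max(4+60, 15+51, 21+45, …, 49+4, 41+0) = 66
v[10] = max(4+66, 15+60, 21+51, …, 41+4, 40+0) = 75
One optimal cutting: 2 + 2 + 2 + 2 + 2 → $15 + $15 + $15 + $15 + $15 = $75.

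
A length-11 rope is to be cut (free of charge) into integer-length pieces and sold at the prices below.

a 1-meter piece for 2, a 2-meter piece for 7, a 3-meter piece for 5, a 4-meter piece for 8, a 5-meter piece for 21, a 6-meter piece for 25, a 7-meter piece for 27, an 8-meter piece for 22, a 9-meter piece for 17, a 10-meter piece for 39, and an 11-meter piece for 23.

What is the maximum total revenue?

46

Build best[k] bottom-up: best[k] = max over allowed piece i of (p[i] + best[k−i]).
best[1] = 2
best[2] = max(2+2, 7+0) = 7
best[3] = max(2+7, 7+2, 5+0) = 9
best[4] = max(2+9, 7+7, 5+2, 8+0) = 14
best[5] = max(2+14, 7+9, 5+7, 8+2, 21+0) = 21
best[6] = max(2+21, 7+14, 5+9, 8+7, 21+2, 25+0) = 25
best[7] = max(2+25, 7+21, 5+14, …, 25+2, 27+0) = 28
best[8] = max(2+28, 7+25, 5+21, …, 27+2, 22+0) = 32
best[9] = max(2+32, 7+28, 5+25, …, 22+2, 17+0) = 35
best[10] = max(2+35, 7+32, 5+28, …, 17+2, 39+0) = 42
best[11] = max(2+42, 7+35, 5+32, …, 39+2, 23+0) = 46
One optimal cutting: 6 + 5 → 25 + 21 = 46.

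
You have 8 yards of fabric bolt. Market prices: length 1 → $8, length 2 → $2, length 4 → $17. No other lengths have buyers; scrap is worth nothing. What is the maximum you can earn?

Build f[k] bottom-up: f[k] = max over allowed piece i of (p[i] + f[k−i]).
f[1] = 8
f[2] = max(8+8, 2+0) = 16
f[3] = max(8+16, 2+8) = 24
f[4] = max(8+24, 2+16, 17+0) = 32
f[5] = max(8+32, 2+24, 17+8) = 40
f[6] = max(8+40, 2+32, 17+16) = 48
f[7] = max(8+48, 2+40, 17+24) = 56
f[8] = max(8+56, 2+48, 17+32) = 64
One optimal cutting: 1 + 1 + 1 + 1 + 1 + 1 + 1 + 1 → $64.

64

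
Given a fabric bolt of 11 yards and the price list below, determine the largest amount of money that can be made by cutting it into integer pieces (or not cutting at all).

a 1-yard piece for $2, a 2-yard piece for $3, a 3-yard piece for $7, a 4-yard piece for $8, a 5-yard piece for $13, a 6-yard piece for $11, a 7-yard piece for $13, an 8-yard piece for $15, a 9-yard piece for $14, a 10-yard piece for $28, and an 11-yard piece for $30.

30

Build r[k] bottom-up: r[k] = max over allowed piece i of (p[i] + r[k−i]).
r[1] = 2
r[2] = 4  (first piece 1, then r[1]=2)
r[3] = 7
r[4] = 9  (first piece 1, then r[3]=7)
r[5] = 13
r[6] = 15  (first piece 1, then r[5]=13)
r[7] = 17  (first piece 1, then r[6]=15)
r[8] = 20  (first piece 3, then r[5]=13)
r[9] = 22  (first piece 1, then r[8]=20)
r[10] = 28
r[11] = 30  (first piece 1, then r[10]=28)
One optimal cutting: 10 + 1 → $28 + $2 = $30.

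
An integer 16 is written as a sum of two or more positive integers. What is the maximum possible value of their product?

324

Let f[k] be the best product for length k (with at least one cut). For each first piece i, the rest contributes max(k−i, f[k−i]).
f[2] = 1*max(1,0) = 1*1 = 1
f[3] = 1*max(2,1) = 1*2 = 2
f[4] = 2*max(2,1) = 2*2 = 4
f[5] = 2*max(3,2) = 2*3 = 6
f[6] = 3*max(3,2) = 3*3 = 9
f[7] = 2*max(5,6) = 2*6 = 12
f[8] = 2*max(6,9) = 2*9 = 18
f[9] = 3*max(6,9) = 3*9 = 27
f[10] = 2*max(8,18) = 2*18 = 36
f[11] = 2*max(9,27) = 2*27 = 54
f[12] = 3*max(9,27) = 3*27 = 81
f[13] = 2*max(11,54) = 2*54 = 108
f[14] = 2*max(12,81) = 2*81 = 162
f[15] = 3*max(12,81) = 3*81 = 243
f[16] = 2*max(14,162) = 2*162 = 324
One optimal split: 3 + 3 + 3 + 3 + 2 + 2; product 3*3*3*3*2*2 = 324.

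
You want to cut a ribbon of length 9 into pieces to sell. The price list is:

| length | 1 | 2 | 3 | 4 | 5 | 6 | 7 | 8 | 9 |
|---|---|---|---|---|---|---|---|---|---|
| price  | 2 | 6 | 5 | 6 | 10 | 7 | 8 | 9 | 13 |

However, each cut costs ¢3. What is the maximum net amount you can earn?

Build r[k] bottom-up: r[k] = max over allowed piece i of (p[i] + r[k−i]) − 3 per cut.
r[1] = 2
r[2] = 6
r[3] = 5  (first piece 1, then r[2]=6)
r[4] = 9  (first piece 2, then r[2]=6)
r[5] = 10
r[6] = 12  (first piece 2, then r[4]=9)
r[7] = 13  (first piece 2, then r[5]=10)
r[8] = 15  (first piece 2, then r[6]=12)
r[9] = 16  (first piece 2, then r[7]=13)
One optimal plan: pieces 5 + 2 + 2 (2 cuts) → ¢22 − ¢6 = ¢16.

16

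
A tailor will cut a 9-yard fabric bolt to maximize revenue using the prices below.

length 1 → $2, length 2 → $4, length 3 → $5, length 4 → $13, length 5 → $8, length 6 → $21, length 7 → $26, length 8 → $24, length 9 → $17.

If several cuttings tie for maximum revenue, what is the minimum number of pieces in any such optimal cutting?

2

Consider every possible first cut. r[k] is the best of p[i]+r[k−i] over all sellable i≤k.
r[1] = 2
r[2] = 4  (first piece 1, then r[1]=2)
r[3] = 6  (first piece 1, then r[2]=4)
r[4] = 13
r[5] = 15  (first piece 1, then r[4]=13)
r[6] = 21
r[7] = 26
r[8] = 28  (first piece 1, then r[7]=26)
r[9] = 30  (first piece 1, then r[8]=28)
Maximum revenue is $30.
Now minimize piece count subject to staying optimal: for each k, pieces[k] = 1 + min over i with p[i]+r[k−i]=r[k] of pieces[k−i].
pieces[6] = 1
pieces[7] = 1
pieces[8] = 2
pieces[9] = 2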